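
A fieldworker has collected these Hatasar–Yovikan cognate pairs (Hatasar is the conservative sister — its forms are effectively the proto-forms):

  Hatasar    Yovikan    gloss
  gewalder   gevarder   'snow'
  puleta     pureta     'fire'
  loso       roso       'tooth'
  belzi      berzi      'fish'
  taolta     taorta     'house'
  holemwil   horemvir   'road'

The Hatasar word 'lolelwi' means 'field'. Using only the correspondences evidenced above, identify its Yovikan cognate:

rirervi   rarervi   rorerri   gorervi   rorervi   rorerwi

loso ~ roso — Hatasar l corresponds to Yovikan r word-initially before a back vowel.
puleta ~ pureta, holemwil ~ horemvir — Hatasar l corresponds to Yovikan r between vowels (before a front vowel).
gewalder ~ gevarder, belzi ~ berzi — Hatasar l corresponds to Yovikan r after a vowel, before a consonant other than r, m, n, p, b, f, v.
holemwil ~ horemvir — Hatasar w corresponds to Yovikan v after a consonant, before a front vowel.
Applying these to Hatasar 'lolelwi':
  lolelwi → rolelwi   (l→r word-initially before a back vowel)
  rolelwi → rorelwi   (l→r between vowels (before a front vowel))
  rorelwi → rorerwi   (l→r after a vowel, before a consonant other than r, m, n, p, b, f, v)
  rorerwi → rorervi   (w→v after a consonant, before a front vowel)
So the Yovikan cognate is 'rorervi'.

rorervi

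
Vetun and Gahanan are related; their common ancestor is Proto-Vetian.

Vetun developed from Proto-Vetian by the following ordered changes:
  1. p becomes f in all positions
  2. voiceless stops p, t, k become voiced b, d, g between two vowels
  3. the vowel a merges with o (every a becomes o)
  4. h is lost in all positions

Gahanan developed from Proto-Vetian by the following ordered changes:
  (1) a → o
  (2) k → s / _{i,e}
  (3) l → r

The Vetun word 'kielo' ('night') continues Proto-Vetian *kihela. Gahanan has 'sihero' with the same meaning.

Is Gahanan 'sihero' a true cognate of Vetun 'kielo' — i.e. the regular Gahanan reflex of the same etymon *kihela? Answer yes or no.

Derive the expected Gahanan reflex of *kihela:
Gahanan: *kihela > kihelo > sihelo > sihero  (by vowel merger, palatalisation, unconditioned shift)
Gahanan 'sihero' matches the regular reflex exactly, so the pair is cognate.

yes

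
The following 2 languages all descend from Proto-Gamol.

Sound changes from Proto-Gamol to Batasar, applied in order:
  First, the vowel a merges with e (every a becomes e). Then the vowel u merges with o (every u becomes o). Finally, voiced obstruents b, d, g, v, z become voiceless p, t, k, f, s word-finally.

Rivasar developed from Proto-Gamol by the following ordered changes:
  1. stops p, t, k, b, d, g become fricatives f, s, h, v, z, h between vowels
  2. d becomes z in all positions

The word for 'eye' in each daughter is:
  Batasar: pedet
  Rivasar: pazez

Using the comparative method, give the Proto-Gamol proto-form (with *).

Position 2: Batasar has e, Rivasar has a. Rivasar preserves a here (none of its changes turn any other segment into a), so the proto-segment is *a.
Position 3: Batasar has d, Rivasar has z. Batasar preserves d here (none of its changes turn any other segment into d), so the proto-segment is *d.
Continuing position by position gives *paded; check it forward:
Batasar: start from *paded.
  rule 1 (vowel merger): paded → peded
  rule 2: no change — peded
  rule 3 (final devoicing): peded → pedet
  ⇒ Batasar pedet
Rivasar: *paded
  paded → pazed   [intervocalic lenition]
  pazed → pazez   [unconditioned shift]
  giving Rivasar pazez.
No other proto-form is consistent with every reflex, so the reconstruction is *paded.

*paded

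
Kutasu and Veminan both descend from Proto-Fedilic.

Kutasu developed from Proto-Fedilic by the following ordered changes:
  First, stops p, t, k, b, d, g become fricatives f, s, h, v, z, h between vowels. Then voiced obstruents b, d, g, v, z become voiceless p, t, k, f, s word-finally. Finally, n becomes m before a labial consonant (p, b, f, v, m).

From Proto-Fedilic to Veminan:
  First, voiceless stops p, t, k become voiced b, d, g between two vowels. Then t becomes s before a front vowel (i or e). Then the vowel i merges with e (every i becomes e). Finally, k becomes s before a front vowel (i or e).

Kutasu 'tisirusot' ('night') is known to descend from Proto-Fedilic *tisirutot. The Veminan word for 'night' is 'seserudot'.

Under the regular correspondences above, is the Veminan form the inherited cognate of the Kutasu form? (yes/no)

Derive the expected Veminan reflex of *tisirutot:
Veminan: *tisirutot
  tisirutot → tisirudot   [intervocalic voicing]
  tisirudot → sisirudot   [palatalisation]
  sisirudot → seserudot   [vowel merger]
  seserudot (rule 4 does not apply)
  giving Veminan seserudot.
Veminan 'seserudot' matches the regular reflex exactly, so the pair is cognate.

yes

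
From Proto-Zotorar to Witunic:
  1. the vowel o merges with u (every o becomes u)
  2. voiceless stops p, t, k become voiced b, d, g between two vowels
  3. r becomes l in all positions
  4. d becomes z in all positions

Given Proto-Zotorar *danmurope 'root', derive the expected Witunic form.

Witunic: *danmurope
  danmurope → danmurupe   [vowel merger]
  danmurupe → danmurube   [intervocalic voicing]
  danmurube → danmulube   [unconditioned shift]
  danmulube → zanmulube   [unconditioned shift]
  giving Witunic zanmulube.

zanmulube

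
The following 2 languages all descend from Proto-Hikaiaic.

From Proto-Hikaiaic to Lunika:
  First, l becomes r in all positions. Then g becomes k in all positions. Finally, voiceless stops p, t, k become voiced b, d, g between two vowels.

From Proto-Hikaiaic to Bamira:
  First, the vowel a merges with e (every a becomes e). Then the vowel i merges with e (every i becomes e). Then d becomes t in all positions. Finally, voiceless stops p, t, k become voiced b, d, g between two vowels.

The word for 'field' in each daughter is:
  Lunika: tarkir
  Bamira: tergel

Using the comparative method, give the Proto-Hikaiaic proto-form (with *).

*targil

Position 4: Lunika has k, Bamira has g. Taking the neighbouring segments as reconstructed: Lunika k could go back to *k or *g; Bamira g can only go back to *g — the one source consistent with every daughter is *g.
Position 2: Lunika has a, Bamira has e. Lunika preserves a here (none of its changes turn any other segment into a), so the proto-segment is *a.
Position 6: Lunika has r, Bamira has l. Bamira preserves l here (none of its changes turn any other segment into l), so the proto-segment is *l.
This points to *targil. Verify forward in each daughter:
Lunika: start from *targil.
  rule 1 (unconditioned shift): targil → targir
  rule 2 (unconditioned shift): targir → tarkir
  rule 3: no change — tarkir
  ⇒ Lunika tarkir
Bamira: *targil
  targil → tergil   [vowel merger]
  tergil → tergel   [vowel merger]
  tergel (rule 3 does not apply)
  tergel (rule 4 does not apply)
  giving Bamira tergel.
No other proto-form is consistent with every reflex, so the reconstruction is *targil.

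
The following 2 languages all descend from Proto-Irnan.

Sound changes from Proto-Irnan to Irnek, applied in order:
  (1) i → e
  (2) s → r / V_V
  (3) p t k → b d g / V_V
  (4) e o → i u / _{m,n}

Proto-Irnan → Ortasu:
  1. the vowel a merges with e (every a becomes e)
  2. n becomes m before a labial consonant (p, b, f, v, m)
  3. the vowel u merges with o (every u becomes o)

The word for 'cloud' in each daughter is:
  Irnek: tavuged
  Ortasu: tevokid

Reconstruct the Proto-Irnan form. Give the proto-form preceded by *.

Position 4: Irnek has u, Ortasu has o. Taking the neighbouring segments as reconstructed: Irnek u can only go back to *u; Ortasu o could go back to *o or *u — the one source consistent with every daughter is *u.
Position 5: Irnek has g, Ortasu has k. Ortasu preserves k here (none of its changes turn any other segment into k), so the proto-segment is *k.
Verify the candidate proto-form against each daughter:
Irnek: start from *tavukid.
  rule 1 (vowel merger): tavukid → tavuked
  rule 2: no change — tavuked
  rule 3 (intervocalic voicing): tavuked → tavuged
  rule 4: no change — tavuged
  ⇒ Irnek tavuged
Ortasu: *tavukid > tevukid > tevokid  (by vowel merger, vowel merger)
*tavukid is the unique common source.

*tavukid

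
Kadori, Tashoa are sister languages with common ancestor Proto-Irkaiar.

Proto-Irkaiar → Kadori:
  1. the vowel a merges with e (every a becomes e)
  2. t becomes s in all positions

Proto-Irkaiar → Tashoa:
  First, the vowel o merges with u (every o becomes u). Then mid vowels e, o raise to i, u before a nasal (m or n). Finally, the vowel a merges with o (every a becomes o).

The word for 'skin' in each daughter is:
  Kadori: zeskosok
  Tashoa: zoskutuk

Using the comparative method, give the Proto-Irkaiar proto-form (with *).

*zaskotok

Position 2: Kadori has e, Tashoa has o. In Tashoa, o can only continue *a, so the proto-segment is *a.
Position 5: Kadori has o, Tashoa has u. Kadori preserves o here (none of its changes turn any other segment into o), so the proto-segment is *o.
Verify the candidate proto-form against each daughter:
Kadori: *zaskotok > zeskotok > zeskosok  (by vowel merger, unconditioned shift)
Tashoa: start from *zaskotok.
  rule 1 (vowel merger): zaskotok → zaskutuk
  rule 2: no change — zaskutuk
  rule 3 (vowel merger): zaskutuk → zoskutuk
  ⇒ Tashoa zoskutuk
*zaskotok is the unique common source.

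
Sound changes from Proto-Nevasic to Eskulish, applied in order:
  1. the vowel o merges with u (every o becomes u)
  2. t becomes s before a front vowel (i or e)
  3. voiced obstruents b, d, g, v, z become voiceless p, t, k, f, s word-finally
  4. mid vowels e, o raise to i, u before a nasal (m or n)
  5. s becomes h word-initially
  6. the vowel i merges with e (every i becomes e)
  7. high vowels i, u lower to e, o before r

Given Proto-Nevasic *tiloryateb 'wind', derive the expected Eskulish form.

heloryasep

Eskulish: *tiloryateb
  tiloryateb → tiluryateb   [vowel merger]
  tiluryateb → siluryaseb   [palatalisation]
  siluryaseb → siluryasep   [final devoicing]
  siluryasep (rule 4 does not apply)
  siluryasep → hiluryasep   [debuccalisation]
  hiluryasep → heluryasep   [vowel merger]
  heluryasep → heloryasep   [pre-rhotic lowering]
  giving Eskulish heloryasep.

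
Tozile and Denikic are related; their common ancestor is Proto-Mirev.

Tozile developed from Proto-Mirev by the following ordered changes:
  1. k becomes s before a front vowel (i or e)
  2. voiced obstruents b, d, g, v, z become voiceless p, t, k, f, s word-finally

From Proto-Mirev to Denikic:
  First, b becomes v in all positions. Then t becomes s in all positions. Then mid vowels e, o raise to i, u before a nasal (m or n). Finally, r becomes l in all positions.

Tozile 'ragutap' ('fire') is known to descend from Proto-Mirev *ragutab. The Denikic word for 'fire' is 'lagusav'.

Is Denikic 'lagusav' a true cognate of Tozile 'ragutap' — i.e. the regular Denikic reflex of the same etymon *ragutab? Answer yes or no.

yes

Derive the expected Denikic reflex of *ragutab:
Denikic: *ragutab
  ragutab → ragutav   [unconditioned shift]
  ragutav → ragusav   [unconditioned shift]
  ragusav (rule 3 does not apply)
  ragusav → lagusav   [unconditioned shift]
  giving Denikic lagusav.
Denikic 'lagusav' matches the regular reflex exactly, so the pair is cognate.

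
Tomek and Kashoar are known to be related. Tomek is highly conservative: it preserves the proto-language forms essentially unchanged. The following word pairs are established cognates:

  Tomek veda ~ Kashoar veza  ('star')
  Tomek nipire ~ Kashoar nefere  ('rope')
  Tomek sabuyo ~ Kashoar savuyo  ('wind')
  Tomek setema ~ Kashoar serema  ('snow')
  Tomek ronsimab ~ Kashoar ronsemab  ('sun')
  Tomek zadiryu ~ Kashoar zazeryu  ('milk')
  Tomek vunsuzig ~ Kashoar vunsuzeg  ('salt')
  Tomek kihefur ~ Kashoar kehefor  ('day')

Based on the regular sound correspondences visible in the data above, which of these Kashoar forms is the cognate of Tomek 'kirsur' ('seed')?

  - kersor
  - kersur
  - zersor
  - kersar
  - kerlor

kersor

nipire ~ nefere, zadiryu ~ zazeryu — Tomek i corresponds to Kashoar e after a consonant, before r.
kihefur ~ kehefor — Tomek u corresponds to Kashoar o after a consonant, before r.
Applying these to Tomek 'kirsur':
  kirsur → kersur   (i→e after a consonant, before r)
  kersur → kersor   (u→o after a consonant, before r)
So the Kashoar cognate is 'kersor'.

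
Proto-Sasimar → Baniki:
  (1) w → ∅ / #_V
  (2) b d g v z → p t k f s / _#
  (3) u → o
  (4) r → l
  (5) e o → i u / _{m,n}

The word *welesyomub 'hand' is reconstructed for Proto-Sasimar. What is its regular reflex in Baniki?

elesyumop

Baniki: start from *welesyomub.
  rule 1 (glide loss): welesyomub → elesyomub
  rule 2 (final devoicing): elesyomub → elesyomup
  rule 3 (vowel merger): elesyomup → elesyomop
  rule 4: no change — elesyomop
  rule 5 (pre-nasal raising): elesyomop → elesyumop
  ⇒ Baniki elesyumop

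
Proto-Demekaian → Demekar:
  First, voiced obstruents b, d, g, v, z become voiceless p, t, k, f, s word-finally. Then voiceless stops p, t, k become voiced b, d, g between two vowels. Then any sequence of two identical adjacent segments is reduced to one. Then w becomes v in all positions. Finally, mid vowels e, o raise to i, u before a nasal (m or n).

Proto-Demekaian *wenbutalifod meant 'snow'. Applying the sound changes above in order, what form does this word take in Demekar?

vinbudalifot

Demekar: start from *wenbutalifod.
  rule 1 (final devoicing): wenbutalifod → wenbutalifot
  rule 2 (intervocalic voicing): wenbutalifot → wenbudalifot
  rule 3: no change — wenbudalifot
  rule 4 (unconditioned shift): wenbudalifot → venbudalifot
  rule 5 (pre-nasal raising): venbudalifot → vinbudalifot
  ⇒ Demekar vinbudalifot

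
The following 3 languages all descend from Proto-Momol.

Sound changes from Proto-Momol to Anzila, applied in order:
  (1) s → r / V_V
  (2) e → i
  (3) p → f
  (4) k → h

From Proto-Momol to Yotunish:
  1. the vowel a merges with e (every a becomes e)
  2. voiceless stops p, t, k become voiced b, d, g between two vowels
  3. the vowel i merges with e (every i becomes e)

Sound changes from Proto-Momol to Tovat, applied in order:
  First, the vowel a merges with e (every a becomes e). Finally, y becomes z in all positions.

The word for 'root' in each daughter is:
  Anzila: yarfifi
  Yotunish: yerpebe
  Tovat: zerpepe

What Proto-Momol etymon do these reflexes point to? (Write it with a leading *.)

*yarpepe

Position 4: Anzila has f, Yotunish has p, Tovat has p. Yotunish preserves p here (none of its changes turn any other segment into p), so the proto-segment is *p.
Position 1: Anzila has y, Yotunish has y, Tovat has z. Anzila preserves y here (none of its changes turn any other segment into y), so the proto-segment is *y.
Verify the candidate proto-form against each daughter:
Anzila: *yarpepe
  yarpepe (rule 1 does not apply)
  yarpepe → yarpipi   [vowel merger]
  yarpipi → yarfifi   [unconditioned shift]
  yarfifi (rule 4 does not apply)
  giving Anzila yarfifi.
Yotunish: *yarpepe
  yarpepe → yerpepe   [vowel merger]
  yerpepe → yerpebe   [intervocalic voicing]
  yerpebe (rule 3 does not apply)
  giving Yotunish yerpebe.
Tovat: start from *yarpepe.
  rule 1 (vowel merger): yarpepe → yerpepe
  rule 2 (unconditioned shift): yerpepe → zerpepe
  ⇒ Tovat zerpepe
Only *yarpepe yields all of Anzila yarfifi, Yotunish yerpebe, Tovat zerpepe.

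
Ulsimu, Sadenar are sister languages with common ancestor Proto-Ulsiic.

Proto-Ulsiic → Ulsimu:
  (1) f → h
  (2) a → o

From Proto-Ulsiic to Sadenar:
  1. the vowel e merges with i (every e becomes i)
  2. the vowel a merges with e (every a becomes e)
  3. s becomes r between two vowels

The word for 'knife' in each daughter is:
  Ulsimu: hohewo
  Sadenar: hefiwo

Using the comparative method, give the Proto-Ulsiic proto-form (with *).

Position 4: Ulsimu has e, Sadenar has i. Ulsimu preserves e here (none of its changes turn any other segment into e), so the proto-segment is *e.
Position 2: Ulsimu has o, Sadenar has e. In Sadenar, e can only continue *a, so the proto-segment is *a.
This points to *hafewo. Verify forward in each daughter:
Ulsimu: *hafewo > hahewo > hohewo  (by unconditioned shift, vowel merger)
Sadenar: *hafewo > hafiwo > hefiwo  (by vowel merger, vowel merger)
Only *hafewo yields all of Ulsimu hohewo, Sadenar hefiwo.

*hafewo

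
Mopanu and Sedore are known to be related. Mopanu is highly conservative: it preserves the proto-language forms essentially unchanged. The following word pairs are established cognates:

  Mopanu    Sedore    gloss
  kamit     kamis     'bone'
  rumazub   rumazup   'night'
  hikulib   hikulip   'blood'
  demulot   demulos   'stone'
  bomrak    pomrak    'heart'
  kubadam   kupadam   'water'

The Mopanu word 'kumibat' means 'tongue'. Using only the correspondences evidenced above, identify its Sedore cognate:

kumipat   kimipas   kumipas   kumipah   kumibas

kumipas

kubadam ~ kupadam — Mopanu b corresponds to Sedore p between vowels (before a back vowel).
kamit ~ kamis, demulot ~ demulos — Mopanu t corresponds to Sedore s word-finally.
Applying these to Mopanu 'kumibat':
  kumibat → kumipat   (b→p between vowels (before a back vowel))
  kumipat → kumipas   (t→s word-finally)
So the Sedore cognate is 'kumipas'.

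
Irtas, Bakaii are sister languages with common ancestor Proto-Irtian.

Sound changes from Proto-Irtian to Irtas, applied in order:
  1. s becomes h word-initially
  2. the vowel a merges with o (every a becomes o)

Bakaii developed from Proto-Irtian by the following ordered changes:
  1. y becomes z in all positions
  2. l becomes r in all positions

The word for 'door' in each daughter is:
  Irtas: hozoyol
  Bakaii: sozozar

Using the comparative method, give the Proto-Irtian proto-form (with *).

*sozoyal

Position 1: Irtas has h, Bakaii has s. Bakaii preserves s here (none of its changes turn any other segment into s), so the proto-segment is *s.
Position 5: Irtas has y, Bakaii has z. Irtas preserves y here (none of its changes turn any other segment into y), so the proto-segment is *y.
Position 7: Irtas has l, Bakaii has r. Irtas preserves l here (none of its changes turn any other segment into l), so the proto-segment is *l.
Verify the candidate proto-form against each daughter:
Irtas: start from *sozoyal.
  rule 1 (debuccalisation): sozoyal → hozoyal
  rule 2 (vowel merger): hozoyal → hozoyol
  ⇒ Irtas hozoyol
Bakaii: *sozoyal
  sozoyal → sozozal   [unconditioned shift]
  sozozal → sozozar   [unconditioned shift]
  giving Bakaii sozozar.
Only *sozoyal yields all of Irtas hozoyol, Bakaii sozozar.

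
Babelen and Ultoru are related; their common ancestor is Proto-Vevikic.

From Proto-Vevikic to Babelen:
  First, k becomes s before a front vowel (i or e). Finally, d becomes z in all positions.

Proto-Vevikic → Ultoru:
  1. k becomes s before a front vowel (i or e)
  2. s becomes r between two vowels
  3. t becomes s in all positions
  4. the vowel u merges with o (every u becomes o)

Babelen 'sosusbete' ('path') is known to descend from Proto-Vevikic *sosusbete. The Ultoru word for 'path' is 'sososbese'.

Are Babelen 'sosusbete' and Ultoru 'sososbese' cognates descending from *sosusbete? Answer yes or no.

Derive the expected Ultoru reflex of *sosusbete:
Ultoru: *sosusbete
  sosusbete (rule 1 does not apply)
  sosusbete → sorusbete   [rhotacism]
  sorusbete → sorusbese   [unconditioned shift]
  sorusbese → sorosbese   [vowel merger]
  giving Ultoru sorosbese.
The regular Ultoru reflex would be 'sorosbese', but the attested form is 'sososbese'. The correspondence is irregular, so they are not cognates (the Ultoru form has a different source).

no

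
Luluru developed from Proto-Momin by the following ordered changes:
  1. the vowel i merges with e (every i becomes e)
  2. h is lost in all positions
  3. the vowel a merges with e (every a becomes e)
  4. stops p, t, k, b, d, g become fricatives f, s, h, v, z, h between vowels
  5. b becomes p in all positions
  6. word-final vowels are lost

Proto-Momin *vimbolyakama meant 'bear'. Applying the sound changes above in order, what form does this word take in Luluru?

Luluru: start from *vimbolyakama.
  rule 1 (vowel merger): vimbolyakama → vembolyakama
  rule 2: no change — vembolyakama
  rule 3 (vowel merger): vembolyakama → vembolyekeme
  rule 4 (intervocalic lenition): vembolyekeme → vembolyeheme
  rule 5 (unconditioned shift): vembolyeheme → vempolyeheme
  rule 6 (apocope): vempolyeheme → vempolyehem
  ⇒ Luluru vempolyehem

vempolyehem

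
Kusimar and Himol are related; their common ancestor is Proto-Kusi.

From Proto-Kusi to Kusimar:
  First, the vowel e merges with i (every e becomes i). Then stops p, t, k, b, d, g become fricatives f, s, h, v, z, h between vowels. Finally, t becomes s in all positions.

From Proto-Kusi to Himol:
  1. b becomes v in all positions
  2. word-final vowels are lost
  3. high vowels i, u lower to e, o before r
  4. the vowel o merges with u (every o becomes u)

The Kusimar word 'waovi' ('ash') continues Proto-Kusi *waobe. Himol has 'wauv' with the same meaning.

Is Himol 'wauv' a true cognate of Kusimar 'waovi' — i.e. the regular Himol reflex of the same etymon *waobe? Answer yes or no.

Derive the expected Himol reflex of *waobe:
Himol: *waobe > waove > waov > wauv  (by unconditioned shift, apocope, vowel merger)
Himol 'wauv' matches the regular reflex exactly, so the pair is cognate.

yes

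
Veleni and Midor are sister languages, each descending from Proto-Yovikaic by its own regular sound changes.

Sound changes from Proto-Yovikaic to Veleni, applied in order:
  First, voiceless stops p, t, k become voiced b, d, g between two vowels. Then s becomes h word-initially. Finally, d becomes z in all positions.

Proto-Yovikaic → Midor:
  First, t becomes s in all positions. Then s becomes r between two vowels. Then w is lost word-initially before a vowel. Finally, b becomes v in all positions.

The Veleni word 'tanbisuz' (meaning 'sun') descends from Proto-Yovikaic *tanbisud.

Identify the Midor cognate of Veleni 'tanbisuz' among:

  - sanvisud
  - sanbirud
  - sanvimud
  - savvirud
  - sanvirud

sanvirud

Midor: *tanbisud
  tanbisud → sanbisud   [unconditioned shift]
  sanbisud → sanbirud   [rhotacism]
  sanbirud (rule 3 does not apply)
  sanbirud → sanvirud   [unconditioned shift]
  giving Midor sanvirud.
Only 'sanvirud' matches the regular Midor development of *tanbisud.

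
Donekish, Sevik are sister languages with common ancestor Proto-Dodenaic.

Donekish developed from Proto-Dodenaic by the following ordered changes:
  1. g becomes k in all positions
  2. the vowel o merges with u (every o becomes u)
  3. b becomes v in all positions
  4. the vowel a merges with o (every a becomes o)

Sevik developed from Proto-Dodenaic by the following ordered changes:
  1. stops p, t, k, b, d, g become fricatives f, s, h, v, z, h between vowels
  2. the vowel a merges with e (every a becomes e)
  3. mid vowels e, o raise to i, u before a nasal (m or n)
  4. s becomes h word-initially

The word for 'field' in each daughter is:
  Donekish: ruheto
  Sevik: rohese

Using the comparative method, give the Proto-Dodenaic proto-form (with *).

*roheta

Position 2: Donekish has u, Sevik has o. Sevik preserves o here (none of its changes turn any other segment into o), so the proto-segment is *o.
Position 5: Donekish has t, Sevik has s. Donekish preserves t here (none of its changes turn any other segment into t), so the proto-segment is *t.
Position 6: Donekish has o, Sevik has e. In Donekish, o can only continue *a, so the proto-segment is *a.
This points to *roheta. Verify forward in each daughter:
Donekish: *roheta > ruheta > ruheto  (by vowel merger, vowel merger)
Sevik: *roheta
  roheta → rohesa   [intervocalic lenition]
  rohesa → rohese   [vowel merger]
  rohese (rule 3 does not apply)
  rohese (rule 4 does not apply)
  giving Sevik rohese.
*roheta is the unique common source.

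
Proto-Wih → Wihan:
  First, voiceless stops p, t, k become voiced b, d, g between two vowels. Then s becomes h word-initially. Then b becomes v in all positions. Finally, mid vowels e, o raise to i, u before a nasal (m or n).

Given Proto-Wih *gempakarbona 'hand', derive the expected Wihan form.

Wihan: *gempakarbona
  gempakarbona → gempagarbona   [intervocalic voicing]
  gempagarbona (rule 2 does not apply)
  gempagarbona → gempagarvona   [unconditioned shift]
  gempagarvona → gimpagarvuna   [pre-nasal raising]
  giving Wihan gimpagarvuna.

gimpagarvuna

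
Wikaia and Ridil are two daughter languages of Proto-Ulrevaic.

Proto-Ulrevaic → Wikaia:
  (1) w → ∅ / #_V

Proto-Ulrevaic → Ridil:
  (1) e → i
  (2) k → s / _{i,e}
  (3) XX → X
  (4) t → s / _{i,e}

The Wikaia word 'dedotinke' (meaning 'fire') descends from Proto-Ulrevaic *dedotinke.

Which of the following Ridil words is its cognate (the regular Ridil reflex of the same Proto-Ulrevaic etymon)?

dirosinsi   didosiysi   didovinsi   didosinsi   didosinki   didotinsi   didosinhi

didosinsi

Ridil: start from *dedotinke.
  rule 1 (vowel merger): dedotinke → didotinki
  rule 2 (palatalisation): didotinki → didotinsi
  rule 3: no change — didotinsi
  rule 4 (palatalisation): didotinsi → didosinsi
  ⇒ Ridil didosinsi
The other candidates each miss or misapply at least one Ridil change.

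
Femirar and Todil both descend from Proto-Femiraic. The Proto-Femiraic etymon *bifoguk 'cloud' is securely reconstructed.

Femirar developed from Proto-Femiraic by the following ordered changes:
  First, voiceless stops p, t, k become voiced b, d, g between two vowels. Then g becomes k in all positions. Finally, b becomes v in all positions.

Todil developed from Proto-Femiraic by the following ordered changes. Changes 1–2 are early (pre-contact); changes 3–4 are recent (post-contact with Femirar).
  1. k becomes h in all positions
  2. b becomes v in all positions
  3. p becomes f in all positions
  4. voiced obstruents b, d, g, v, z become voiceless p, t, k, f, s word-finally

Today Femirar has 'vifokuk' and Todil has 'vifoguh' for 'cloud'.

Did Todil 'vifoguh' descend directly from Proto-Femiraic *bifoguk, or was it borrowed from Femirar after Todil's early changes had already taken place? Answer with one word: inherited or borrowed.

If inherited, *bifoguk would pass through all of Todil's changes:
Todil: *bifoguk
  bifoguk → bifoguh   [unconditioned shift]
  bifoguh → vifoguh   [unconditioned shift]
  vifoguh (rule 3 does not apply)
  vifoguh (rule 4 does not apply)
  giving Todil vifoguh.
If borrowed from Femirar 'vifokuk' after the early changes, it would undergo only the recent ones:
  rule 3 (unconditioned shift): no change (vifokuk)
  rule 4 (final devoicing): no change (vifokuk)
  ⇒ as a loan: vifokuk
Todil 'vifoguh' matches the inherited outcome exactly, so it is an inherited cognate, not a loan.

inherited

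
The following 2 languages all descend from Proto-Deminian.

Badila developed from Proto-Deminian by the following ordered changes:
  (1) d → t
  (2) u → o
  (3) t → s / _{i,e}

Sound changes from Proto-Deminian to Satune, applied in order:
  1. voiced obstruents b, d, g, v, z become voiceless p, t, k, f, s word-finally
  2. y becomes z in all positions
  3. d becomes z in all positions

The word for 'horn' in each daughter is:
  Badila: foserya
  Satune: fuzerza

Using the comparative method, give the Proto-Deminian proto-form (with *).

Position 3: Badila has s, Satune has z. Taking the neighbouring segments as reconstructed: Badila s could go back to *t or *d or *s; Satune z could go back to *d or *z or *y — the one source consistent with every daughter is *d.
Position 6: Badila has y, Satune has z. Badila preserves y here (none of its changes turn any other segment into y), so the proto-segment is *y.
This points to *fuderya. Verify forward in each daughter:
Badila: *fuderya
  fuderya → futerya   [unconditioned shift]
  futerya → foterya   [vowel merger]
  foterya → foserya   [palatalisation]
  giving Badila foserya.
Satune: *fuderya
  fuderya (rule 1 does not apply)
  fuderya → fuderza   [unconditioned shift]
  fuderza → fuzerza   [unconditioned shift]
  giving Satune fuzerza.
Only *fuderya yields all of Badila foserya, Satune fuzerza.

*fuderya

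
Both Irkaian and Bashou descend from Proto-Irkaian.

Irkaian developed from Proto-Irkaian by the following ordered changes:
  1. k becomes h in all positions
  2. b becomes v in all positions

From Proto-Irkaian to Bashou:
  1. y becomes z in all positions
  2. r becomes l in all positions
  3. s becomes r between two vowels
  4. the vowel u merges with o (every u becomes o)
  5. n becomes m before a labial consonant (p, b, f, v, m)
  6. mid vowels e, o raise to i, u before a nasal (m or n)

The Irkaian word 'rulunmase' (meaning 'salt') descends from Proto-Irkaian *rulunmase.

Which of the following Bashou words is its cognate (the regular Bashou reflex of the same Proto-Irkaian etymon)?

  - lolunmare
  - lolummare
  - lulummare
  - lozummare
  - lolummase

lolummare

Bashou: *rulunmase > lulunmase > lulunmare > lolonmare > lolommare > lolummare  (by unconditioned shift, rhotacism, vowel merger, nasal place assimilation, pre-nasal raising)
The other candidates each miss or misapply at least one Bashou change.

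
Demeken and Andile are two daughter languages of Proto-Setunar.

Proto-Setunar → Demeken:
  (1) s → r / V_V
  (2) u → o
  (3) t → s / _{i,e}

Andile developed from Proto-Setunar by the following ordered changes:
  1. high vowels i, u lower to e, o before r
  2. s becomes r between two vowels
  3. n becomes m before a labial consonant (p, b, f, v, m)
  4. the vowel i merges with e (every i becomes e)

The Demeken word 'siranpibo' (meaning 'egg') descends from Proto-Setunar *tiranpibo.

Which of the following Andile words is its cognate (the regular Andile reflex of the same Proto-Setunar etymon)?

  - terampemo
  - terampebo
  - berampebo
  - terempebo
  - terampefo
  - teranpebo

Andile: *tiranpibo > teranpibo > terampibo > terampebo  (by pre-rhotic lowering, nasal place assimilation, vowel merger)
Among the options, 'terampebo' alone shows every Andile change applied in order.

terampebo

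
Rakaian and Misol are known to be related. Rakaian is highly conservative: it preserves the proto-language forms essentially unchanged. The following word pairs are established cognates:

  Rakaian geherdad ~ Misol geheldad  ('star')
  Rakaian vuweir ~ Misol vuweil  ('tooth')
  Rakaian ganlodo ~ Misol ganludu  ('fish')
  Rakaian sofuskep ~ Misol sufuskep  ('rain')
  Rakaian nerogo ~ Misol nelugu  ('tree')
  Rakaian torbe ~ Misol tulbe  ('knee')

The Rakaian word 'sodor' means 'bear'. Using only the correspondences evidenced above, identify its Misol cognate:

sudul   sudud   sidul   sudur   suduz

sudul

ganlodo ~ ganludu, nerogo ~ nelugu — Rakaian o corresponds to Misol u after a consonant, before a consonant other than r, m, n, p, b, f, v.
torbe ~ tulbe — Rakaian o corresponds to Misol u after a consonant, before r.
vuweir ~ vuweil — Rakaian r corresponds to Misol l word-finally.
Applying these to Rakaian 'sodor':
  sodor → sudor   (o→u after a consonant, before a consonant other than r, m, n, p, b, f, v)
  sudor → sudur   (o→u after a consonant, before r)
  sudur → sudul   (r→l word-finally)
So the Misol cognate is 'sudul'.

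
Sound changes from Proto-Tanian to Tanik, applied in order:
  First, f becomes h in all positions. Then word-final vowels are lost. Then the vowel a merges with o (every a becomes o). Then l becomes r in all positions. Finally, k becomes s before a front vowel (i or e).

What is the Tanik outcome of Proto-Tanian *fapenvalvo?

hopenvorv

Tanik: *fapenvalvo > hapenvalvo > hapenvalv > hopenvolv > hopenvorv  (by unconditioned shift, apocope, vowel merger, unconditioned shift)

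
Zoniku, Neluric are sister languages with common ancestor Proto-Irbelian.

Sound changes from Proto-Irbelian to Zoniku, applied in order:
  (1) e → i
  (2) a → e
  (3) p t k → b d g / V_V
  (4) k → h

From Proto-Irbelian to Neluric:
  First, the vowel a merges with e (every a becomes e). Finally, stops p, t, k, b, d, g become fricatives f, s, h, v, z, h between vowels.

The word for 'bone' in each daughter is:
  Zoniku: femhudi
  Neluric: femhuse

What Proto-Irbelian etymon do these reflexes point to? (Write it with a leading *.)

Position 6: Zoniku has d, Neluric has s. Taking the neighbouring segments as reconstructed: Zoniku d could go back to *t or *d; Neluric s could go back to *t or *s — the one source consistent with every daughter is *t.
Position 7: Zoniku has i, Neluric has e. Taking the neighbouring segments as reconstructed: Zoniku i could go back to *e or *i; Neluric e could go back to *a or *e — the one source consistent with every daughter is *e.
Position 2: Zoniku has e, Neluric has e. In Zoniku, e can only continue *a, so the proto-segment is *a.
Verify the candidate proto-form against each daughter:
Zoniku: *famhute > famhuti > femhuti > femhudi  (by vowel merger, vowel merger, intervocalic voicing)
Neluric: *famhute
  famhute → femhute   [vowel merger]
  femhute → femhuse   [intervocalic lenition]
  giving Neluric femhuse.
*famhute is the unique common source.

*famhute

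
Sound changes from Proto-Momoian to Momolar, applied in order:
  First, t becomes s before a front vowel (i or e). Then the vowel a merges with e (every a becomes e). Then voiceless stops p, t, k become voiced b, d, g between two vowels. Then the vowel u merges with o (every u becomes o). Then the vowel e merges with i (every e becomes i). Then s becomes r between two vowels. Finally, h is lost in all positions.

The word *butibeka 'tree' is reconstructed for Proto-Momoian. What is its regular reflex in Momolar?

Momolar: *butibeka
  butibeka → busibeka   [palatalisation]
  busibeka → busibeke   [vowel merger]
  busibeke → busibege   [intervocalic voicing]
  busibege → bosibege   [vowel merger]
  bosibege → bosibigi   [vowel merger]
  bosibigi → boribigi   [rhotacism]
  boribigi (rule 7 does not apply)
  giving Momolar boribigi.

boribigi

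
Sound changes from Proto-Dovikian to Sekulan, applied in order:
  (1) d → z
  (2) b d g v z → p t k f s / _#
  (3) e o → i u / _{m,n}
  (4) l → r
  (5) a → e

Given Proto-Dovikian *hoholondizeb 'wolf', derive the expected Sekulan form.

Sekulan: start from *hoholondizeb.
  rule 1 (unconditioned shift): hoholondizeb → hoholonzizeb
  rule 2 (final devoicing): hoholonzizeb → hoholonzizep
  rule 3 (pre-nasal raising): hoholonzizep → hoholunzizep
  rule 4 (unconditioned shift): hoholunzizep → hohorunzizep
  rule 5: no change — hohorunzizep
  ⇒ Sekulan hohorunzizep

hohorunzizep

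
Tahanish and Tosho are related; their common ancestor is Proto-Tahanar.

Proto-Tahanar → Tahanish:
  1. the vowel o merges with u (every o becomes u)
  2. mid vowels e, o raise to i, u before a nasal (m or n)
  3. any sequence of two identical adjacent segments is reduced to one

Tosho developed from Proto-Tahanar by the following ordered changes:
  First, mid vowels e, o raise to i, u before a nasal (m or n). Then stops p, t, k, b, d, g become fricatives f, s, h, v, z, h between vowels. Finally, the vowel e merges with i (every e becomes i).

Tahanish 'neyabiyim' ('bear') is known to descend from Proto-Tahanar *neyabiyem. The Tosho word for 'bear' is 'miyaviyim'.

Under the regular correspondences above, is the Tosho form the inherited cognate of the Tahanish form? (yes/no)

no

Derive the expected Tosho reflex of *neyabiyem:
Tosho: *neyabiyem
  neyabiyem → neyabiyim   [pre-nasal raising]
  neyabiyim → neyaviyim   [intervocalic lenition]
  neyaviyim → niyaviyim   [vowel merger]
  giving Tosho niyaviyim.
The regular Tosho reflex would be 'niyaviyim', but the attested form is 'miyaviyim'. The correspondence is irregular, so they are not cognates (the Tosho form has a different source).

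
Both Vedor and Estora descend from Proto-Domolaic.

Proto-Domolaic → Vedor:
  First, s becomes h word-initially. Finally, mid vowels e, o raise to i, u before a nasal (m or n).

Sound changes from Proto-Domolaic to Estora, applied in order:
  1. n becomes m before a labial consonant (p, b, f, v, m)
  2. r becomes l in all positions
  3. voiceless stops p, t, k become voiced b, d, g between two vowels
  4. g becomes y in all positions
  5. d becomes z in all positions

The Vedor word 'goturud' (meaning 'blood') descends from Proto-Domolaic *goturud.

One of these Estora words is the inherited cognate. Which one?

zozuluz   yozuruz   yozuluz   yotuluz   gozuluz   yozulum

Estora: *goturud > gotulud > godulud > yodulud > yozuluz  (by unconditioned shift, intervocalic voicing, unconditioned shift, unconditioned shift)
The other candidates each miss or misapply at least one Estora change.

yozuluz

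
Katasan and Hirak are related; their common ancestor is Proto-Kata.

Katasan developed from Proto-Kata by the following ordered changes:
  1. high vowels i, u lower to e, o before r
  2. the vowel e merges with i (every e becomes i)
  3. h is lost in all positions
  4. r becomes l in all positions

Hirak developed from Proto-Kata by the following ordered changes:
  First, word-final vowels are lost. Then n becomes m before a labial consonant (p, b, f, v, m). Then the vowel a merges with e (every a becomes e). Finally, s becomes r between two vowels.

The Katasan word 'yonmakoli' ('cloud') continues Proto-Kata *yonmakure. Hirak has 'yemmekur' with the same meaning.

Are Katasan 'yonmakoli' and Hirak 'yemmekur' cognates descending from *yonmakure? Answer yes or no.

no

Derive the expected Hirak reflex of *yonmakure:
Hirak: *yonmakure
  yonmakure → yonmakur   [apocope]
  yonmakur → yommakur   [nasal place assimilation]
  yommakur → yommekur   [vowel merger]
  yommekur (rule 4 does not apply)
  giving Hirak yommekur.
The regular Hirak reflex would be 'yommekur', but the attested form is 'yemmekur'. The correspondence is irregular, so they are not cognates (the Hirak form has a different source).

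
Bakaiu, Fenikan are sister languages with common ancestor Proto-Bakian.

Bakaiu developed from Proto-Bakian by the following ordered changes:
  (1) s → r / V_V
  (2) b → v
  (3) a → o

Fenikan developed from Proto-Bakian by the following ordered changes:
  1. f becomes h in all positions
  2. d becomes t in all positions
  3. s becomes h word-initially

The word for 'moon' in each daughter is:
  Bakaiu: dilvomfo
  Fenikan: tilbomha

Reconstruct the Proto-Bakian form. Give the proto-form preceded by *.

*dilbomfa

Position 1: Bakaiu has d, Fenikan has t. Bakaiu preserves d here (none of its changes turn any other segment into d), so the proto-segment is *d.
Position 8: Bakaiu has o, Fenikan has a. Fenikan preserves a here (none of its changes turn any other segment into a), so the proto-segment is *a.
Verify the candidate proto-form against each daughter:
Bakaiu: *dilbomfa
  dilbomfa (rule 1 does not apply)
  dilbomfa → dilvomfa   [unconditioned shift]
  dilvomfa → dilvomfo   [vowel merger]
  giving Bakaiu dilvomfo.
Fenikan: *dilbomfa
  dilbomfa → dilbomha   [unconditioned shift]
  dilbomha → tilbomha   [unconditioned shift]
  tilbomha (rule 3 does not apply)
  giving Fenikan tilbomha.
*dilbomfa is the unique common source.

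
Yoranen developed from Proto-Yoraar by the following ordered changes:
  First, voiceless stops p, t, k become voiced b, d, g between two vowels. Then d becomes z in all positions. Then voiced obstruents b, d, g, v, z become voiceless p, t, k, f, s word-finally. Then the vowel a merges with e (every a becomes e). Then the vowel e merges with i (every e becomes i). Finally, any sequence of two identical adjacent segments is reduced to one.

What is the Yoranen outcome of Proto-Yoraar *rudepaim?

ruzibim

Yoranen: *rudepaim > rudebaim > ruzebaim > ruzebeim > ruzibiim > ruzibim  (by intervocalic voicing, unconditioned shift, vowel merger, vowel merger, degemination)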